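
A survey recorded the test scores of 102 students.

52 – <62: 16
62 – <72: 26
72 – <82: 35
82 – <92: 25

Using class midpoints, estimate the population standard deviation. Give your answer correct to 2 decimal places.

Midpoints: 57, 67, 77, 87
n = 102, Σfm = 7524, mean = 73.7647
Σfm² = 565438
Σf(m − x̄)² = Σfm² − (Σfm)²/n = 565438 − 7524²/102 = 10432.3529
Population variance = 10432.3529 / 102 = 102.2780
Standard deviation = √102.2780 = 10.1133

10.11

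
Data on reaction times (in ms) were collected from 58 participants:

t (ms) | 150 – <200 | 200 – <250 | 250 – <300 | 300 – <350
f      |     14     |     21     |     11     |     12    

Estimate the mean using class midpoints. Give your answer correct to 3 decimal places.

243.103

Midpoints: 175, 225, 275, 325
Σfm = 14×175 + 21×225 + 11×275 + 12×325 = 14100
n = Σf = 58
Mean = 14100 / 58 = 243.1034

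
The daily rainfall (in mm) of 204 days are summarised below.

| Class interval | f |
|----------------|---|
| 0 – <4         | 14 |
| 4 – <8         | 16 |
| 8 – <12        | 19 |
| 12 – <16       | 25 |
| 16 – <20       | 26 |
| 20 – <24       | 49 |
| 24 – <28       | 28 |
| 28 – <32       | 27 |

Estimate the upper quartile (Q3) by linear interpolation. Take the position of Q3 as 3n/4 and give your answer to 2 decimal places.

24.57

Cumulative frequencies: 14, 30, 49, 74, 100, 149, 177, 204
n = 204; position = 3n/4 = 153.
This falls in the class 24 – <28: L = 24, F = 149, f = 28, h = 4.
Upper quartile ≈ 24 + ((153 − 149) / 28) × 4 = 24.5714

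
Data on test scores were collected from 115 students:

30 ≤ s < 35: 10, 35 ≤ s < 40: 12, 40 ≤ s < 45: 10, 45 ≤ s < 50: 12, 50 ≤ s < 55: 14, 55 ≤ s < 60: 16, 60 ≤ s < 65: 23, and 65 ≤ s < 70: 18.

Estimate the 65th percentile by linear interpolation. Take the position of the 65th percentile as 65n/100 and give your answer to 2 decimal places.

60.16

Cumulative frequencies: 10, 22, 32, 44, 58, 74, 97, 115
n = 115; position = 65n/100 = 74.75.
This falls in the class 60 ≤ s < 65: L = 60, F = 74, f = 23, h = 5.
65th percentile ≈ 60 + ((74.75 − 74) / 23) × 5 = 60.1630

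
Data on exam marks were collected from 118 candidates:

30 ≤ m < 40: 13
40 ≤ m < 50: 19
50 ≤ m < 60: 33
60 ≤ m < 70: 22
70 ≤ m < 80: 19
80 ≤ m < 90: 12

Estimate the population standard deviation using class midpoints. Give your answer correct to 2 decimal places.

14.70

Midpoints: 35, 45, 55, 65, 75, 85
n = 118, Σfm = 7000, mean = 59.3220
Σfm² = 440750
Σf(m − x̄)² = Σfm² − (Σfm)²/n = 440750 − 7000²/118 = 25495.7627
Population variance = 25495.7627 / 118 = 216.0658
Standard deviation = √216.0658 = 14.6992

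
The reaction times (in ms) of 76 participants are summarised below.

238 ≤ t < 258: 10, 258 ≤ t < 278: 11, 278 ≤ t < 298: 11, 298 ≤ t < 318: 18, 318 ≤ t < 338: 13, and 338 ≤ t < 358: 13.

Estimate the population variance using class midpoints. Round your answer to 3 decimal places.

Midpoints: 248, 268, 288, 308, 328, 348
n = 76, Σfm = 22928, mean = 301.6842
Σfm² = 6997984
Σf(m − x̄)² = Σfm² − (Σfm)²/n = 6997984 − 22928²/76 = 80968.4211
Population variance = 80968.4211 / 76 = 1065.3740

1065.374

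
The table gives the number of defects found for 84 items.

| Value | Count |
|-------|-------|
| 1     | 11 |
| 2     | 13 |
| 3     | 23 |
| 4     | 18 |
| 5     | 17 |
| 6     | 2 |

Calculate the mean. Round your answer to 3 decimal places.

Values: 1, 2, 3, 4, 5, 6
Σfx = 11×1 + 13×2 + 23×3 + 18×4 + 17×5 + 2×6 = 275
n = Σf = 84
Mean = 275 / 84 = 3.2738

3.274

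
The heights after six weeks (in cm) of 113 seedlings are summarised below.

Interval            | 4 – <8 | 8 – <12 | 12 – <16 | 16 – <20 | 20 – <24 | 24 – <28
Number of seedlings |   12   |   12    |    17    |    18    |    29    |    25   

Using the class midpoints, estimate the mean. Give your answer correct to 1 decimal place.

18.1

Midpoints: 6, 10, 14, 18, 22, 26
Σfm = 12×6 + 12×10 + 17×14 + 18×18 + 29×22 + 25×26 = 2042
n = Σf = 113
Mean = 2042 / 113 = 18.0708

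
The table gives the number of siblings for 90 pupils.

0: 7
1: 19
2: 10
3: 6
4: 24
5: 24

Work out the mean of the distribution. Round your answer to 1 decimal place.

Values: 0, 1, 2, 3, 4, 5
Σfx = 7×0 + 19×1 + 10×2 + 6×3 + 24×4 + 24×5 = 273
n = Σf = 90
Mean = 273 / 90 = 3.0333

3.0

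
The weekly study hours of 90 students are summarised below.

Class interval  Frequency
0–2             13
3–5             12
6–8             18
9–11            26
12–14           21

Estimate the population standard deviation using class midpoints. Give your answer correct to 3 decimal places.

4.050

Midpoints: 1, 4, 7, 10, 13
n = 90, Σfm = 720, mean = 8.0000
Σfm² = 7236
Σf(m − x̄)² = Σfm² − (Σfm)²/n = 7236 − 720²/90 = 1476.0000
Population variance = 1476.0000 / 90 = 16.4000
Standard deviation = √16.4000 = 4.0497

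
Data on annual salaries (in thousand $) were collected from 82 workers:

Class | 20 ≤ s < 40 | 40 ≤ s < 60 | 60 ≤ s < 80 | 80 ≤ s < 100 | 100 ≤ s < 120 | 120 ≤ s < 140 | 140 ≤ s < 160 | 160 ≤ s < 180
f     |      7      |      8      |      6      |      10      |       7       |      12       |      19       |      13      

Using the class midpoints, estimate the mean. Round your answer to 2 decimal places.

113.66

Midpoints: 30, 50, 70, 90, 110, 130, 150, 170
Σfm = 7×30 + 8×50 + 6×70 + 10×90 + 7×110 + 12×130 + 19×150 + 13×170 = 9320
n = Σf = 82
Mean = 9320 / 82 = 113.6585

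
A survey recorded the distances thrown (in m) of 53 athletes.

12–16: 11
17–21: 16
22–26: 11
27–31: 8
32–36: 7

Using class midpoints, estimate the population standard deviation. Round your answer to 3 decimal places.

6.558

Midpoints: 14, 19, 24, 29, 34
n = 53, Σfm = 1192, mean = 22.4906
Σfm² = 29088
Σf(m − x̄)² = Σfm² − (Σfm)²/n = 29088 − 1192²/53 = 2279.2453
Population variance = 2279.2453 / 53 = 43.0046
Standard deviation = √43.0046 = 6.5578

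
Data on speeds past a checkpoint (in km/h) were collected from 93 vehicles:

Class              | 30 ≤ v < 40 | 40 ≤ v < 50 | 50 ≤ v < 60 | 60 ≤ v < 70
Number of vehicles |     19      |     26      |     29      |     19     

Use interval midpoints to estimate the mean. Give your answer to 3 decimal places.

Midpoints: 35, 45, 55, 65
Σfm = 19×35 + 26×45 + 29×55 + 19×65 = 4665
n = Σf = 93
Mean = 4665 / 93 = 50.1613

50.161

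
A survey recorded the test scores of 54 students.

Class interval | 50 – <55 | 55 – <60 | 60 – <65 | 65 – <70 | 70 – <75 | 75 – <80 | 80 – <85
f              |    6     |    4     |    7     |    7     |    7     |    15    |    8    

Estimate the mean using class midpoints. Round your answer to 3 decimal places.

70.093

Midpoints: 52.5, 57.5, 62.5, 67.5, 72.5, 77.5, 82.5
Σfm = 6×52.5 + 4×57.5 + 7×62.5 + 7×67.5 + 7×72.5 + 15×77.5 + 8×82.5 = 3785
n = Σf = 54
Mean = 3785 / 54 = 70.0926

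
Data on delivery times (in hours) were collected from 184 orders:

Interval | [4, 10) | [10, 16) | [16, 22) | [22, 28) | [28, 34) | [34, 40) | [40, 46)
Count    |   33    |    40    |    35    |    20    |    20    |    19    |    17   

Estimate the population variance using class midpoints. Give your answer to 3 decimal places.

133.255

Midpoints: 7, 13, 19, 25, 31, 37, 43
n = 184, Σfm = 3970, mean = 21.5761
Σfm² = 110176
Σf(m − x̄)² = Σfm² − (Σfm)²/n = 110176 − 3970²/184 = 24518.9348
Population variance = 24518.9348 / 184 = 133.2551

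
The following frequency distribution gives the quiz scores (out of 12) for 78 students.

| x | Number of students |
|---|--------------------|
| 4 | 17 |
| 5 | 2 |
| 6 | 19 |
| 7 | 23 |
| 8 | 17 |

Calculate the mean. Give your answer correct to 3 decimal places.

6.269

Values: 4, 5, 6, 7, 8
Σfx = 17×4 + 2×5 + 19×6 + 23×7 + 17×8 = 489
n = Σf = 78
Mean = 489 / 78 = 6.2692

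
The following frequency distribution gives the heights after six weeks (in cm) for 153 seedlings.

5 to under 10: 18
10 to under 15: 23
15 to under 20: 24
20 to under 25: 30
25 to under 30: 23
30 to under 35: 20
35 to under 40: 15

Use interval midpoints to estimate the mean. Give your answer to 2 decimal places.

Midpoints: 7.5, 12.5, 17.5, 22.5, 27.5, 32.5, 37.5
Σfm = 18×7.5 + 23×12.5 + 24×17.5 + 30×22.5 + 23×27.5 + 20×32.5 + 15×37.5 = 3362.5
n = Σf = 153
Mean = 3362.5 / 153 = 21.9771

21.98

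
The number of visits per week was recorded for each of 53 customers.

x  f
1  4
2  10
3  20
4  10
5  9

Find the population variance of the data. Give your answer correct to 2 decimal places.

1.32

Values: 1, 2, 3, 4, 5
n = 53, Σfx = 169, mean = 3.1887
Σfx² = 609
Σf(x − x̄)² = Σfx² − (Σfx)²/n = 609 − 169²/53 = 70.1132
Population variance = 70.1132 / 53 = 1.3229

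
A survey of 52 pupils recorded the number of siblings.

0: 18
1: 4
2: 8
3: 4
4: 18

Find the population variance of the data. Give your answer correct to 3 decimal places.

Values: 0, 1, 2, 3, 4
n = 52, Σfx = 104, mean = 2.0000
Σfx² = 360
Σf(x − x̄)² = Σfx² − (Σfx)²/n = 360 − 104²/52 = 152.0000
Population variance = 152.0000 / 52 = 2.9231

2.923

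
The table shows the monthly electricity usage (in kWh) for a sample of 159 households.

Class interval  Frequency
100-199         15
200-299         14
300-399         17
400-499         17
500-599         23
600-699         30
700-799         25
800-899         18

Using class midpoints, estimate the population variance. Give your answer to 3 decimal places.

46586.765

Midpoints: 149.5, 249.5, 349.5, 449.5, 549.5, 649.5, 749.5, 849.5
n = 159, Σfm = 85470.5, mean = 537.5503
Σfm² = 53351989.75
Σf(m − x̄)² = Σfm² − (Σfm)²/n = 53351989.75 − 85470.5²/159 = 7407295.5975
Population variance = 7407295.5975 / 159 = 46586.7648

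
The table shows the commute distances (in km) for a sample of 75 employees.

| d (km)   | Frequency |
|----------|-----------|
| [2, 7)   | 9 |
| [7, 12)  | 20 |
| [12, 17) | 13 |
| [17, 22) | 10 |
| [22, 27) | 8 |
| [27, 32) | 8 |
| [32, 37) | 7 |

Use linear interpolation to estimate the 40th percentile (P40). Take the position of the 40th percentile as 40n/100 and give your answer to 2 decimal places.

Cumulative frequencies: 9, 29, 42, 52, 60, 68, 75
n = 75; position = 40n/100 = 30.
This falls in the class [12, 17): L = 12, F = 29, f = 13, h = 5.
40th percentile ≈ 12 + ((30 − 29) / 13) × 5 = 12.3846

12.38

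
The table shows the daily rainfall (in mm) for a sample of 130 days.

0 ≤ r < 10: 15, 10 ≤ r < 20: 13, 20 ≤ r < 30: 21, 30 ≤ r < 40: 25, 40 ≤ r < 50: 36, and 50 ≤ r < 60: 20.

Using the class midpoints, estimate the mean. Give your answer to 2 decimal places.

Midpoints: 5, 15, 25, 35, 45, 55
Σfm = 15×5 + 13×15 + 21×25 + 25×35 + 36×45 + 20×55 = 4390
n = Σf = 130
Mean = 4390 / 130 = 33.7692

33.77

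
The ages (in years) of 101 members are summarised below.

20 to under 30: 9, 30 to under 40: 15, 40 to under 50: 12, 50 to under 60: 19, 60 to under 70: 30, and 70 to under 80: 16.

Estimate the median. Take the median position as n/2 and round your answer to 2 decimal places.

Cumulative frequencies: 9, 24, 36, 55, 85, 101
n = 101; position = n/2 = 50.5.
This falls in the class 50 to under 60: L = 50, F = 36, f = 19, h = 10.
Median ≈ 50 + ((50.5 − 36) / 19) × 10 = 57.6316

57.63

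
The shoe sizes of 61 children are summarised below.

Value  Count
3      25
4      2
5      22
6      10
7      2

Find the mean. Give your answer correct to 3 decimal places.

4.377

Values: 3, 4, 5, 6, 7
Σfx = 25×3 + 2×4 + 22×5 + 10×6 + 2×7 = 267
n = Σf = 61
Mean = 267 / 61 = 4.3770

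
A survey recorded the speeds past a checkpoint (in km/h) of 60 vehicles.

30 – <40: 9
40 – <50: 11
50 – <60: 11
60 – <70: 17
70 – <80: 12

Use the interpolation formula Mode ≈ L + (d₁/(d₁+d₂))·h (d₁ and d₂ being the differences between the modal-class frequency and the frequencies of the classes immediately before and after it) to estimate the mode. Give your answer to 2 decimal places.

Modal class: 60 – <70 (highest frequency 17).
d₁ = 17 − 11 = 6, d₂ = 17 − 12 = 5
Mode ≈ 60 + (6/(6+5)) × 10 = 60 + 5.4545 = 65.4545

65.45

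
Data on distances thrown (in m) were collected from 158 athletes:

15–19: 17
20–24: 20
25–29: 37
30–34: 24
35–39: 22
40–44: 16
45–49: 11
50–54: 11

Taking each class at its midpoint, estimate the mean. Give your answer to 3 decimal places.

32.095

Midpoints: 17, 22, 27, 32, 37, 42, 47, 52
Σfm = 17×17 + 20×22 + 37×27 + 24×32 + 22×37 + 16×42 + 11×47 + 11×52 = 5071
n = Σf = 158
Mean = 5071 / 158 = 32.0949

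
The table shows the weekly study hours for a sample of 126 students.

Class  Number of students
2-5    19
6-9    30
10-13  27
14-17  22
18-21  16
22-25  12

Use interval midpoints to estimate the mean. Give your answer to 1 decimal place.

12.2

Midpoints: 3.5, 7.5, 11.5, 15.5, 19.5, 23.5
Σfm = 19×3.5 + 30×7.5 + 27×11.5 + 22×15.5 + 16×19.5 + 12×23.5 = 1537
n = Σf = 126
Mean = 1537 / 126 = 12.1984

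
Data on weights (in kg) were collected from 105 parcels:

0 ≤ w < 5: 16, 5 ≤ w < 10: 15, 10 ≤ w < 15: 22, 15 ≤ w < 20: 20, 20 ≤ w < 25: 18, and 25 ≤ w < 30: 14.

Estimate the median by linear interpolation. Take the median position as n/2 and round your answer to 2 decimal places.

Cumulative frequencies: 16, 31, 53, 73, 91, 105
n = 105; position = n/2 = 52.5.
This falls in the class 10 ≤ w < 15: L = 10, F = 31, f = 22, h = 5.
Median ≈ 10 + ((52.5 − 31) / 22) × 5 = 14.8864

14.89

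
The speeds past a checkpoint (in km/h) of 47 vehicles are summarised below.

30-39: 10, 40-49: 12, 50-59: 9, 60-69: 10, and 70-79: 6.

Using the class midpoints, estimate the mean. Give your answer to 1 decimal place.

Midpoints: 34.5, 44.5, 54.5, 64.5, 74.5
Σfm = 10×34.5 + 12×44.5 + 9×54.5 + 10×64.5 + 6×74.5 = 2461.5
n = Σf = 47
Mean = 2461.5 / 47 = 52.3723

52.4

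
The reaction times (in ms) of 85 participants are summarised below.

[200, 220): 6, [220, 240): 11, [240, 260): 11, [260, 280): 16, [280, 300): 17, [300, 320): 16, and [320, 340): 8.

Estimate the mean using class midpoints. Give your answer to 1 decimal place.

275.2

Midpoints: 210, 230, 250, 270, 290, 310, 330
Σfm = 6×210 + 11×230 + 11×250 + 16×270 + 17×290 + 16×310 + 8×330 = 23390
n = Σf = 85
Mean = 23390 / 85 = 275.1765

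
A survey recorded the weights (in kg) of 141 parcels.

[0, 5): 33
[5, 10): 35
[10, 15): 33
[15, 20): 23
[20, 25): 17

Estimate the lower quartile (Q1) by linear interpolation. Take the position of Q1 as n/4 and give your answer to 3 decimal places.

5.321

Cumulative frequencies: 33, 68, 101, 124, 141
n = 141; position = n/4 = 35.25.
This falls in the class [5, 10): L = 5, F = 33, f = 35, h = 5.
Lower quartile ≈ 5 + ((35.25 − 33) / 35) × 5 = 5.3214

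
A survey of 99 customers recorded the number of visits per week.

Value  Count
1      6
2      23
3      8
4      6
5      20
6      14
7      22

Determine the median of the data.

Cumulative frequencies: 6, 29, 37, 43, 63, 77, 99
n = 99, so the median is the value in position (n+1)/2 = 50.
Position 50 falls at value 5.

5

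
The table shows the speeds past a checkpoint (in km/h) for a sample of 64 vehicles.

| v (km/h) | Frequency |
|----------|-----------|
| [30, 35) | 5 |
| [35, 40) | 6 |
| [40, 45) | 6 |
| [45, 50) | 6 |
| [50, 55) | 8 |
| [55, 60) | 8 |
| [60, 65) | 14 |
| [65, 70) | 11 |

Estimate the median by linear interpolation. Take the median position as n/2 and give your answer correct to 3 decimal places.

55.625

Cumulative frequencies: 5, 11, 17, 23, 31, 39, 53, 64
n = 64; position = n/2 = 32.
This falls in the class [55, 60): L = 55, F = 31, f = 8, h = 5.
Median ≈ 55 + ((32 − 31) / 8) × 5 = 55.6250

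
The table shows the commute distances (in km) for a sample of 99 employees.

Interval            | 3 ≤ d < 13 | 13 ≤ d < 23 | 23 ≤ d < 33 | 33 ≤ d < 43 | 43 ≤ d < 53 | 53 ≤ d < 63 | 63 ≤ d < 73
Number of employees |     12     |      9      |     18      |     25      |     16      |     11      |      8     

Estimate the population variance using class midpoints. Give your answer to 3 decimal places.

295.949

Midpoints: 8, 18, 28, 38, 48, 58, 68
n = 99, Σfm = 3662, mean = 36.9899
Σfm² = 164756
Σf(m − x̄)² = Σfm² − (Σfm)²/n = 164756 − 3662²/99 = 29298.9899
Population variance = 29298.9899 / 99 = 295.9494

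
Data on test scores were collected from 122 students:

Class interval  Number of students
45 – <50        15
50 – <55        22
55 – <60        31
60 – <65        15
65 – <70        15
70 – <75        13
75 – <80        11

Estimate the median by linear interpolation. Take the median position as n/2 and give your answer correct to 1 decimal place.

58.9

Cumulative frequencies: 15, 37, 68, 83, 98, 111, 122
n = 122; position = n/2 = 61.
This falls in the class 55 – <60: L = 55, F = 37, f = 31, h = 5.
Median ≈ 55 + ((61 − 37) / 31) × 5 = 58.8710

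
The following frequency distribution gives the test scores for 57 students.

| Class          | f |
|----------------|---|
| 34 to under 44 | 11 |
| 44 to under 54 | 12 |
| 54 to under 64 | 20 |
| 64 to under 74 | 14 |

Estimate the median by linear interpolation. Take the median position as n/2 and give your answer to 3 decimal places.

Cumulative frequencies: 11, 23, 43, 57
n = 57; position = n/2 = 28.5.
This falls in the class 54 to under 64: L = 54, F = 23, f = 20, h = 10.
Median ≈ 54 + ((28.5 − 23) / 20) × 10 = 56.7500

56.750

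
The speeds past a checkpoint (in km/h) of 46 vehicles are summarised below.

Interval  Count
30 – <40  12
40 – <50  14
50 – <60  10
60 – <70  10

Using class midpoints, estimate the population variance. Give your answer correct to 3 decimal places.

119.471

Midpoints: 35, 45, 55, 65
n = 46, Σfm = 2250, mean = 48.9130
Σfm² = 115550
Σf(m − x̄)² = Σfm² − (Σfm)²/n = 115550 − 2250²/46 = 5495.6522
Population variance = 5495.6522 / 46 = 119.4707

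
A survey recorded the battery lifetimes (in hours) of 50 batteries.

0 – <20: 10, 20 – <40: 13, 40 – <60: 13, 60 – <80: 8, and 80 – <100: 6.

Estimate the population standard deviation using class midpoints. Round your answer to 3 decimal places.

Midpoints: 10, 30, 50, 70, 90
n = 50, Σfm = 2240, mean = 44.8000
Σfm² = 133000
Σf(m − x̄)² = Σfm² − (Σfm)²/n = 133000 − 2240²/50 = 32648.0000
Population variance = 32648.0000 / 50 = 652.9600
Standard deviation = √652.9600 = 25.5531

25.553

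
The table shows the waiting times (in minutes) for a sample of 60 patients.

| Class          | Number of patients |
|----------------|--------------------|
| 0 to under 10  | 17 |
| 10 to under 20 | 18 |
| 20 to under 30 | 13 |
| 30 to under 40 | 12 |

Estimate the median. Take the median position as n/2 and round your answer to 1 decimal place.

Cumulative frequencies: 17, 35, 48, 60
n = 60; position = n/2 = 30.
This falls in the class 10 to under 20: L = 10, F = 17, f = 18, h = 10.
Median ≈ 10 + ((30 − 17) / 18) × 10 = 17.2222

17.2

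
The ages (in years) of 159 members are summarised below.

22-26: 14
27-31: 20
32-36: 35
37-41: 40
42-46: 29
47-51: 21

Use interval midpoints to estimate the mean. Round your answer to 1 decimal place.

37.6

Midpoints: 24, 29, 34, 39, 44, 49
Σfm = 14×24 + 20×29 + 35×34 + 40×39 + 29×44 + 21×49 = 5971
n = Σf = 159
Mean = 5971 / 159 = 37.5535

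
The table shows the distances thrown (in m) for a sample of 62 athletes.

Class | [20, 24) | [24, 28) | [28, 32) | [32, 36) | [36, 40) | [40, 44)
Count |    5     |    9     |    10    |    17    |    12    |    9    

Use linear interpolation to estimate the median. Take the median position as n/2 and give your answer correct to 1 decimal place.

33.6

Cumulative frequencies: 5, 14, 24, 41, 53, 62
n = 62; position = n/2 = 31.
This falls in the class [32, 36): L = 32, F = 24, f = 17, h = 4.
Median ≈ 32 + ((31 − 24) / 17) × 4 = 33.6471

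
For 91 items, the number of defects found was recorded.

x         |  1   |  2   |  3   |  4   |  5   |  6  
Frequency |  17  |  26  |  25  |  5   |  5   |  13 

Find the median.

Cumulative frequencies: 17, 43, 68, 73, 78, 91
n = 91, so the median is the value in position (n+1)/2 = 46.
Position 46 falls at value 3.

3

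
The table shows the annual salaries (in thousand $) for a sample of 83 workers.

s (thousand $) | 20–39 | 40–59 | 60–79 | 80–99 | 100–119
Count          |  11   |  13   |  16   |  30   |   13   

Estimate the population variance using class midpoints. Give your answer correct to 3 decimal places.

Midpoints: 29.5, 49.5, 69.5, 89.5, 109.5
n = 83, Σfm = 6188.5, mean = 74.5602
Σfm² = 514890.75
Σf(m − x̄)² = Σfm² − (Σfm)²/n = 514890.75 − 6188.5²/83 = 53474.6988
Population variance = 53474.6988 / 83 = 644.2735

644.273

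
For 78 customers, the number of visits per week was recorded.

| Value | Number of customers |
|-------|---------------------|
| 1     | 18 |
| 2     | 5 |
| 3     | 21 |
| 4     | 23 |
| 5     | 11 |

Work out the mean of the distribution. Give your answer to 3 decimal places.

Values: 1, 2, 3, 4, 5
Σfx = 18×1 + 5×2 + 21×3 + 23×4 + 11×5 = 238
n = Σf = 78
Mean = 238 / 78 = 3.0513

3.051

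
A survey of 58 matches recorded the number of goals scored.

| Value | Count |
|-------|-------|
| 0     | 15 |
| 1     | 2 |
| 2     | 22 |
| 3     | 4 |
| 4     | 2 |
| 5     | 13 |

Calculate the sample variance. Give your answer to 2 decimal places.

3.28

Values: 0, 1, 2, 3, 4, 5
n = 58, Σfx = 131, mean = 2.2586
Σfx² = 483
Σf(x − x̄)² = Σfx² − (Σfx)²/n = 483 − 131²/58 = 187.1207
Sample variance = 187.1207 / 57 = 3.2828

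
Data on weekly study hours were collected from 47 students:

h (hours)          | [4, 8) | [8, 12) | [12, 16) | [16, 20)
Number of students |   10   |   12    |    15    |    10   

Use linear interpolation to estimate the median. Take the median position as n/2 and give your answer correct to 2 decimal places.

12.40

Cumulative frequencies: 10, 22, 37, 47
n = 47; position = n/2 = 23.5.
This falls in the class [12, 16): L = 12, F = 22, f = 15, h = 4.
Median ≈ 12 + ((23.5 − 22) / 15) × 4 = 12.4000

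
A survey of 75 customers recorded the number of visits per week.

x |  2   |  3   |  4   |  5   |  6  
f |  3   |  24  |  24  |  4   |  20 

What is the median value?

4

Cumulative frequencies: 3, 27, 51, 55, 75
n = 75, so the median is the value in position (n+1)/2 = 38.
Position 38 falls at value 4.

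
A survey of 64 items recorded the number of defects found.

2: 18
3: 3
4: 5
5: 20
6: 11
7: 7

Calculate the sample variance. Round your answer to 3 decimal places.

3.063

Values: 2, 3, 4, 5, 6, 7
n = 64, Σfx = 280, mean = 4.3750
Σfx² = 1418
Σf(x − x̄)² = Σfx² − (Σfx)²/n = 1418 − 280²/64 = 193.0000
Sample variance = 193.0000 / 63 = 3.0635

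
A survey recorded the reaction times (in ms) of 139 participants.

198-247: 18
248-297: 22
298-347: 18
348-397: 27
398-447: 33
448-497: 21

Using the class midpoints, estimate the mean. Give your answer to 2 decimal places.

Midpoints: 222.5, 272.5, 322.5, 372.5, 422.5, 472.5
Σfm = 18×222.5 + 22×272.5 + 18×322.5 + 27×372.5 + 33×422.5 + 21×472.5 = 49727.5
n = Σf = 139
Mean = 49727.5 / 139 = 357.7518

357.75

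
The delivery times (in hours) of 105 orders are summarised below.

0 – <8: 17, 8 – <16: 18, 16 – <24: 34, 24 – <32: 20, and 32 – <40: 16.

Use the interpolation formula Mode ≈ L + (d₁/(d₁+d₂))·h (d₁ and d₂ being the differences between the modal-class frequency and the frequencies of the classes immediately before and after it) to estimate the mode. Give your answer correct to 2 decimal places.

20.27

Modal class: 16 – <24 (highest frequency 34).
d₁ = 34 − 18 = 16, d₂ = 34 − 20 = 14
Mode ≈ 16 + (16/(16+14)) × 8 = 16 + 4.2667 = 20.2667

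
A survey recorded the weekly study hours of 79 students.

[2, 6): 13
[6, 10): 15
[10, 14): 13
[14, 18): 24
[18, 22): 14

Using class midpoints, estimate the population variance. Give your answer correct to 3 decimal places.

Midpoints: 4, 8, 12, 16, 20
n = 79, Σfm = 992, mean = 12.5570
Σfm² = 14784
Σf(m − x̄)² = Σfm² − (Σfm)²/n = 14784 − 992²/79 = 2327.4937
Population variance = 2327.4937 / 79 = 29.4619

29.462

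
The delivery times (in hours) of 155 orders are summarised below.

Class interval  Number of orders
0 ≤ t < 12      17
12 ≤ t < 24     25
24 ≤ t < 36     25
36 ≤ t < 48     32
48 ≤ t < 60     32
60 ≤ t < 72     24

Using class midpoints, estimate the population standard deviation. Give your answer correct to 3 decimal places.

Midpoints: 6, 18, 30, 42, 54, 66
n = 155, Σfm = 5958, mean = 38.4387
Σfm² = 285516
Σf(m − x̄)² = Σfm² − (Σfm)²/n = 285516 − 5958²/155 = 56498.1677
Population variance = 56498.1677 / 155 = 364.5043
Standard deviation = √364.5043 = 19.0920

19.092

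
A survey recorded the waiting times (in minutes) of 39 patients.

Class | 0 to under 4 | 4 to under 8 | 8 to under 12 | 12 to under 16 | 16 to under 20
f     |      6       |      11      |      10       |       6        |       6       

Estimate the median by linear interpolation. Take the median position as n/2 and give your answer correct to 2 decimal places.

Cumulative frequencies: 6, 17, 27, 33, 39
n = 39; position = n/2 = 19.5.
This falls in the class 8 to under 12: L = 8, F = 17, f = 10, h = 4.
Median ≈ 8 + ((19.5 − 17) / 10) × 4 = 9.0000

9.00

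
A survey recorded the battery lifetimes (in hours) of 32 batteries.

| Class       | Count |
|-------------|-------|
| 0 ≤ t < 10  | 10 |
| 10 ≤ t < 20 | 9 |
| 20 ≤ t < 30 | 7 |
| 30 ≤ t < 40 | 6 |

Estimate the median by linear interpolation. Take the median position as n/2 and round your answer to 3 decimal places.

16.667

Cumulative frequencies: 10, 19, 26, 32
n = 32; position = n/2 = 16.
This falls in the class 10 ≤ t < 20: L = 10, F = 10, f = 9, h = 10.
Median ≈ 10 + ((16 − 10) / 9) × 10 = 16.6667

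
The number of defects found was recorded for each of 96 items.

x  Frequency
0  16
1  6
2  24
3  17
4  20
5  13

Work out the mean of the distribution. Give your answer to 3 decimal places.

2.604

Values: 0, 1, 2, 3, 4, 5
Σfx = 16×0 + 6×1 + 24×2 + 17×3 + 20×4 + 13×5 = 250
n = Σf = 96
Mean = 250 / 96 = 2.6042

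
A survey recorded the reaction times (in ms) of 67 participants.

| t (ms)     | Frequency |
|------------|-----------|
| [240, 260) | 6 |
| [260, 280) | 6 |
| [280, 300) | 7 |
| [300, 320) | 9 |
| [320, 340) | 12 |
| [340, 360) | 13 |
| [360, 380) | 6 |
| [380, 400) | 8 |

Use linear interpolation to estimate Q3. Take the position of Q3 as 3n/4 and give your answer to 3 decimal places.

Cumulative frequencies: 6, 12, 19, 28, 40, 53, 59, 67
n = 67; position = 3n/4 = 50.25.
This falls in the class [340, 360): L = 340, F = 40, f = 13, h = 20.
Upper quartile ≈ 340 + ((50.25 − 40) / 13) × 20 = 355.7692

355.769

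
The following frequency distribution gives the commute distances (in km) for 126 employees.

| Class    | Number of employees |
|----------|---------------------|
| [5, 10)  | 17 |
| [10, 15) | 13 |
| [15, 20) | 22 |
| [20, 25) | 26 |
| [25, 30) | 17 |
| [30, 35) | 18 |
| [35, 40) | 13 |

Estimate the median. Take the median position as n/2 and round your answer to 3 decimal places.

22.115

Cumulative frequencies: 17, 30, 52, 78, 95, 113, 126
n = 126; position = n/2 = 63.
This falls in the class [20, 25): L = 20, F = 52, f = 26, h = 5.
Median ≈ 20 + ((63 − 52) / 26) × 5 = 22.1154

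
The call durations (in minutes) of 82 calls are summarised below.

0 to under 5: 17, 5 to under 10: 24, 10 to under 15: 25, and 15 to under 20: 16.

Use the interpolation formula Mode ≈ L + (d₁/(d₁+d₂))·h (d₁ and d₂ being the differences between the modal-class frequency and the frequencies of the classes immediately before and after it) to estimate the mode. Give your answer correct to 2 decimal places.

Modal class: 10 to under 15 (highest frequency 25).
d₁ = 25 − 24 = 1, d₂ = 25 − 16 = 9
Mode ≈ 10 + (1/(1+9)) × 5 = 10 + 0.5000 = 10.5000

10.50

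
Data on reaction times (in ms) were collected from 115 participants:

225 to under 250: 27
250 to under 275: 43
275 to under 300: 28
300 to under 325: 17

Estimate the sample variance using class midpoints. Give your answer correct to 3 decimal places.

Midpoints: 237.5, 262.5, 287.5, 312.5
n = 115, Σfm = 31062.5, mean = 270.1087
Σfm² = 8460468.75
Σf(m − x̄)² = Σfm² − (Σfm)²/n = 8460468.75 − 31062.5²/115 = 70217.3913
Sample variance = 70217.3913 / 114 = 615.9420

615.942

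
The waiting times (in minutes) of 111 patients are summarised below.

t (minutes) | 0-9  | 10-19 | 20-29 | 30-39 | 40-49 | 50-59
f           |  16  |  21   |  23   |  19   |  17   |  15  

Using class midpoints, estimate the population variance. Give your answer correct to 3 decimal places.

260.141

Midpoints: 4.5, 14.5, 24.5, 34.5, 44.5, 54.5
n = 111, Σfm = 3169.5, mean = 28.5541
Σfm² = 119377.75
Σf(m − x̄)² = Σfm² − (Σfm)²/n = 119377.75 − 3169.5²/111 = 28875.6757
Population variance = 28875.6757 / 111 = 260.1412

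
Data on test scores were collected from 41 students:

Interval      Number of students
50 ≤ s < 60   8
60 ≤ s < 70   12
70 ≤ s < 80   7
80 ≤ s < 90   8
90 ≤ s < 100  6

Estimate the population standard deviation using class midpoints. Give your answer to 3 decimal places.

13.474

Midpoints: 55, 65, 75, 85, 95
n = 41, Σfm = 2995, mean = 73.0488
Σfm² = 226225
Σf(m − x̄)² = Σfm² − (Σfm)²/n = 226225 − 2995²/41 = 7443.9024
Population variance = 7443.9024 / 41 = 181.5586
Standard deviation = √181.5586 = 13.4744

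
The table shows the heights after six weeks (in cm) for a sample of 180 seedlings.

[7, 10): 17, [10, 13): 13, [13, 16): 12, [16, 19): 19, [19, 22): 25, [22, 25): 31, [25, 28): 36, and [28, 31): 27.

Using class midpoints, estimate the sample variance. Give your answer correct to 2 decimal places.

Midpoints: 8.5, 11.5, 14.5, 17.5, 20.5, 23.5, 26.5, 29.5
n = 180, Σfm = 3792, mean = 21.0667
Σfm² = 87693
Σf(m − x̄)² = Σfm² − (Σfm)²/n = 87693 − 3792²/180 = 7808.2000
Sample variance = 7808.2000 / 179 = 43.6212

43.62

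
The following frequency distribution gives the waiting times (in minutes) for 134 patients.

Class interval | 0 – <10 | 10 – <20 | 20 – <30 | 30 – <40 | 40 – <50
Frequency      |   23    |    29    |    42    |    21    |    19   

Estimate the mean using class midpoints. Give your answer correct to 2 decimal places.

Midpoints: 5, 15, 25, 35, 45
Σfm = 23×5 + 29×15 + 42×25 + 21×35 + 19×45 = 3190
n = Σf = 134
Mean = 3190 / 134 = 23.8060

23.81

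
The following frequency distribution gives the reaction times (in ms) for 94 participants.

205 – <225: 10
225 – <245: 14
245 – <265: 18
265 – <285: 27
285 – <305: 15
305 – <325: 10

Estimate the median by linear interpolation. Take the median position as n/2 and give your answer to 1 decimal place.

Cumulative frequencies: 10, 24, 42, 69, 84, 94
n = 94; position = n/2 = 47.
This falls in the class 265 – <285: L = 265, F = 42, f = 27, h = 20.
Median ≈ 265 + ((47 − 42) / 27) × 20 = 268.7037

268.7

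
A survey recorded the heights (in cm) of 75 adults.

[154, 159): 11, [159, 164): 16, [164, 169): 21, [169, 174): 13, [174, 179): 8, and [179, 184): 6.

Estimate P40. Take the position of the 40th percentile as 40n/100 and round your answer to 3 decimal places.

164.714

Cumulative frequencies: 11, 27, 48, 61, 69, 75
n = 75; position = 40n/100 = 30.
This falls in the class [164, 169): L = 164, F = 27, f = 21, h = 5.
40th percentile ≈ 164 + ((30 − 27) / 21) × 5 = 164.7143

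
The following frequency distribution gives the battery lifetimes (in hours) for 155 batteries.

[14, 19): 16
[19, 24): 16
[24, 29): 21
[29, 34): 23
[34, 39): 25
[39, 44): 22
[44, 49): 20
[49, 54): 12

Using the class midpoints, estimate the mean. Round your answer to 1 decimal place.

34.0

Midpoints: 16.5, 21.5, 26.5, 31.5, 36.5, 41.5, 46.5, 51.5
Σfm = 16×16.5 + 16×21.5 + 21×26.5 + 23×31.5 + 25×36.5 + 22×41.5 + 20×46.5 + 12×51.5 = 5262.5
n = Σf = 155
Mean = 5262.5 / 155 = 33.9516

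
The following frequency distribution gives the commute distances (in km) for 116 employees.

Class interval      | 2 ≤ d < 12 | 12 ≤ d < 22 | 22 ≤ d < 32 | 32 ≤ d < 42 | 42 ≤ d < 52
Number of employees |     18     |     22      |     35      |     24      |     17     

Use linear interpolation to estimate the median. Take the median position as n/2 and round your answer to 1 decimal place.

27.1

Cumulative frequencies: 18, 40, 75, 99, 116
n = 116; position = n/2 = 58.
This falls in the class 22 ≤ d < 32: L = 22, F = 40, f = 35, h = 10.
Median ≈ 22 + ((58 − 40) / 35) × 10 = 27.1429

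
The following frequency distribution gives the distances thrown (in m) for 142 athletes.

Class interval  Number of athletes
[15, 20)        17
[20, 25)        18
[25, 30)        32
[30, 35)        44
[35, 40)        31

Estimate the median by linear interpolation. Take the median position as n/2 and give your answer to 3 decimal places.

Cumulative frequencies: 17, 35, 67, 111, 142
n = 142; position = n/2 = 71.
This falls in the class [30, 35): L = 30, F = 67, f = 44, h = 5.
Median ≈ 30 + ((71 − 67) / 44) × 5 = 30.4545

30.455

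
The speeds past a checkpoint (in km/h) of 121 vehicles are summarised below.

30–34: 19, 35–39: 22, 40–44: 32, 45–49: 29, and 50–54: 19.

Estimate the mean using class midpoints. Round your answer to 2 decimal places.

Midpoints: 32, 37, 42, 47, 52
Σfm = 19×32 + 22×37 + 32×42 + 29×47 + 19×52 = 5117
n = Σf = 121
Mean = 5117 / 121 = 42.2893

42.29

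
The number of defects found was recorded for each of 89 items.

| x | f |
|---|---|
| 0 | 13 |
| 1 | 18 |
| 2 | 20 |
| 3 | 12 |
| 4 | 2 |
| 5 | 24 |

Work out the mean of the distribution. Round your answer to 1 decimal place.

Values: 0, 1, 2, 3, 4, 5
Σfx = 13×0 + 18×1 + 20×2 + 12×3 + 2×4 + 24×5 = 222
n = Σf = 89
Mean = 222 / 89 = 2.4944

2.5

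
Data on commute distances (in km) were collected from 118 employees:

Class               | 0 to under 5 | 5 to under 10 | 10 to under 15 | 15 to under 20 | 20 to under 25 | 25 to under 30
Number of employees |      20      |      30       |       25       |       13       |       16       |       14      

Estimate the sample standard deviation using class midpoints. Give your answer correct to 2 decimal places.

8.15

Midpoints: 2.5, 7.5, 12.5, 17.5, 22.5, 27.5
n = 118, Σfm = 1560, mean = 13.2203
Σfm² = 28387.5
Σf(m − x̄)² = Σfm² − (Σfm)²/n = 28387.5 − 1560²/118 = 7763.7712
Sample variance = 7763.7712 / 117 = 66.3570
Standard deviation = √66.3570 = 8.1460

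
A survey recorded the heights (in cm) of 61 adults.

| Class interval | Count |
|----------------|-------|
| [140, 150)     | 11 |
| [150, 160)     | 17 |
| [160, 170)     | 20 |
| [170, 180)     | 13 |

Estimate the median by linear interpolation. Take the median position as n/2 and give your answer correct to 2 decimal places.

Cumulative frequencies: 11, 28, 48, 61
n = 61; position = n/2 = 30.5.
This falls in the class [160, 170): L = 160, F = 28, f = 20, h = 10.
Median ≈ 160 + ((30.5 − 28) / 20) × 10 = 161.2500

161.25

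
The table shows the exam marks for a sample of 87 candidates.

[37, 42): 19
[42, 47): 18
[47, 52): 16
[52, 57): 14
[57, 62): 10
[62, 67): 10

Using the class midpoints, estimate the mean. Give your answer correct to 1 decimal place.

Midpoints: 39.5, 44.5, 49.5, 54.5, 59.5, 64.5
Σfm = 19×39.5 + 18×44.5 + 16×49.5 + 14×54.5 + 10×59.5 + 10×64.5 = 4346.5
n = Σf = 87
Mean = 4346.5 / 87 = 49.9598

50.0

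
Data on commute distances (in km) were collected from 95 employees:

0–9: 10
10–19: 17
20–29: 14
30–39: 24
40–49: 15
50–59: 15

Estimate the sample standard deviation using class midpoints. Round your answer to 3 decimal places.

15.829

Midpoints: 4.5, 14.5, 24.5, 34.5, 44.5, 54.5
n = 95, Σfm = 2947.5, mean = 31.0263
Σfm² = 115003.75
Σf(m − x̄)² = Σfm² − (Σfm)²/n = 115003.75 − 2947.5²/95 = 23553.6842
Sample variance = 23553.6842 / 94 = 250.5711
Standard deviation = √250.5711 = 15.8294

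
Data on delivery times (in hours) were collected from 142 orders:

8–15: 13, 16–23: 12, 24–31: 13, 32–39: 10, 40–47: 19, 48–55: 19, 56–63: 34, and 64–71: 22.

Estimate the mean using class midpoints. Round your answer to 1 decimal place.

45.1

Midpoints: 11.5, 19.5, 27.5, 35.5, 43.5, 51.5, 59.5, 67.5
Σfm = 13×11.5 + 12×19.5 + 13×27.5 + 10×35.5 + 19×43.5 + 19×51.5 + 34×59.5 + 22×67.5 = 6409
n = Σf = 142
Mean = 6409 / 142 = 45.1338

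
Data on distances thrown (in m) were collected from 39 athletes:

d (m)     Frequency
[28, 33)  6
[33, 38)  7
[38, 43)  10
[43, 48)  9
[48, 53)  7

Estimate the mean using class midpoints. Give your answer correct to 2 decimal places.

Midpoints: 30.5, 35.5, 40.5, 45.5, 50.5
Σfm = 6×30.5 + 7×35.5 + 10×40.5 + 9×45.5 + 7×50.5 = 1599.5
n = Σf = 39
Mean = 1599.5 / 39 = 41.0128

41.01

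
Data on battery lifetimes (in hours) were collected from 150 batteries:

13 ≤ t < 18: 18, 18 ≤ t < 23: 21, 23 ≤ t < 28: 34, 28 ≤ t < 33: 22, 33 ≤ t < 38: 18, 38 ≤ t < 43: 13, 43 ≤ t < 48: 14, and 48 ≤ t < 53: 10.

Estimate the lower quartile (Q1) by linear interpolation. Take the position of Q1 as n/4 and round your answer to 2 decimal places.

Cumulative frequencies: 18, 39, 73, 95, 113, 126, 140, 150
n = 150; position = n/4 = 37.5.
This falls in the class 18 ≤ t < 23: L = 18, F = 18, f = 21, h = 5.
Lower quartile ≈ 18 + ((37.5 − 18) / 21) × 5 = 22.6429

22.64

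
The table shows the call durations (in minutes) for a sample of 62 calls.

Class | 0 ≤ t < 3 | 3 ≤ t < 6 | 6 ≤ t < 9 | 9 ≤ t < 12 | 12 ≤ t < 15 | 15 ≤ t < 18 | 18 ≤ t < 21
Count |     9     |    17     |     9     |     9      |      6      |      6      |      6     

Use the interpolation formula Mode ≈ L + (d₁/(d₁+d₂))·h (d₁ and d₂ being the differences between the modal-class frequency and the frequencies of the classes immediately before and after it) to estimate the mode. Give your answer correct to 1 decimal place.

4.5

Modal class: 3 ≤ t < 6 (highest frequency 17).
d₁ = 17 − 9 = 8, d₂ = 17 − 9 = 8
Mode ≈ 3 + (8/(8+8)) × 3 = 3 + 1.5000 = 4.5000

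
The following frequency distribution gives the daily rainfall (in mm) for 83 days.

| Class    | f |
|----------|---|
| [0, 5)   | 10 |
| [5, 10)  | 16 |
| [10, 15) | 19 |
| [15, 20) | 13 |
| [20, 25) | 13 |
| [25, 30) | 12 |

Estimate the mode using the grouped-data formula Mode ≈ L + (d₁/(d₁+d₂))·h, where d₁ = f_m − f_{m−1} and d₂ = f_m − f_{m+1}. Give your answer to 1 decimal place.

Modal class: [10, 15) (highest frequency 19).
d₁ = 19 − 16 = 3, d₂ = 19 − 13 = 6
Mode ≈ 10 + (3/(3+6)) × 5 = 10 + 1.6667 = 11.6667

11.7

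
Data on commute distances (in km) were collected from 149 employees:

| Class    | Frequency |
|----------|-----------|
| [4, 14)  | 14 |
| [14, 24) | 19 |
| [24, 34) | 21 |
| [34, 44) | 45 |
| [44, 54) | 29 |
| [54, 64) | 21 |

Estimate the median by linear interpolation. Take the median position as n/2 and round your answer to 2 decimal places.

Cumulative frequencies: 14, 33, 54, 99, 128, 149
n = 149; position = n/2 = 74.5.
This falls in the class [34, 44): L = 34, F = 54, f = 45, h = 10.
Median ≈ 34 + ((74.5 − 54) / 45) × 10 = 38.5556

38.56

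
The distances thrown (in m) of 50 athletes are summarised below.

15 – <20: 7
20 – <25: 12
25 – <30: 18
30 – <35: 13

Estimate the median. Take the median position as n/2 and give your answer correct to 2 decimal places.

26.67

Cumulative frequencies: 7, 19, 37, 50
n = 50; position = n/2 = 25.
This falls in the class 25 – <30: L = 25, F = 19, f = 18, h = 5.
Median ≈ 25 + ((25 − 19) / 18) × 5 = 26.6667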